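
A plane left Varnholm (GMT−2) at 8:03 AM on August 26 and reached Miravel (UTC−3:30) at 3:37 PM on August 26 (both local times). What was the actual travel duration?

9 hours 4 minutes

Miravel is 1:30 behind Varnholm.
Clock-face elapsed time (ignoring zones) is 7 hours 34 minutes.
Actual elapsed = 7 hours 34 minutes + 1:30 = 9 hours 4 minutes.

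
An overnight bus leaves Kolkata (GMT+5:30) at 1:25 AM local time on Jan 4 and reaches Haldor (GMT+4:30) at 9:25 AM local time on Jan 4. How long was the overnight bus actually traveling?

Departure in UTC: 1:25 AM − 5:30 = 7:55 PM on Jan 3.
Arrival in UTC: 9:25 AM − 4:30 = 4:55 AM on Jan 4.
Elapsed = 4:55 AM − 7:55 PM (+1 day) = 9 hours.

9 hours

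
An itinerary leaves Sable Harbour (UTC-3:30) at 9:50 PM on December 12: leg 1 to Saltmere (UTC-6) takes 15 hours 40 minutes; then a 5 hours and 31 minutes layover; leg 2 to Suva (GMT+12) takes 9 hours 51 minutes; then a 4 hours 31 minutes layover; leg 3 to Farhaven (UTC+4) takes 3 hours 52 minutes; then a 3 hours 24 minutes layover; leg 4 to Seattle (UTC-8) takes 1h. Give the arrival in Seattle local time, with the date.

1:09 PM on December 14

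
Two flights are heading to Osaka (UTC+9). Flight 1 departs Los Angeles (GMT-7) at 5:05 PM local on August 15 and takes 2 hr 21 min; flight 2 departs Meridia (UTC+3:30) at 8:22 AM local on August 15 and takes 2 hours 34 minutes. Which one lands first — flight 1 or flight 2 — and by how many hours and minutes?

Flight 1 in UTC: 5:05 PM + 7:00 = 12:05 AM on Aug 16.
+2 hours 21 minutes → arrive 2:26 AM UTC on Aug 16.
Flight 2 in UTC: 8:22 AM − 3:30 = 4:52 AM on Aug 15.
+2 hours 34 minutes → arrive 7:26 AM UTC on Aug 15.
Flight 2 lands earlier by 19 hours.

the second, by 19 hours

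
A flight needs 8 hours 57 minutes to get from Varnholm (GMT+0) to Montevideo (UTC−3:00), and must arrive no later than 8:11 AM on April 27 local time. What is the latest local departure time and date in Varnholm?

2:14 AM on April 27

Target arrival in UTC: 8:11 AM + 3:00 = 11:11 AM on Apr 27.
Subtract 8 hours 57 minutes → departure 2:14 AM UTC on Apr 27.
Varnholm is UTC+0, so departure is 2:14 AM on Apr 27.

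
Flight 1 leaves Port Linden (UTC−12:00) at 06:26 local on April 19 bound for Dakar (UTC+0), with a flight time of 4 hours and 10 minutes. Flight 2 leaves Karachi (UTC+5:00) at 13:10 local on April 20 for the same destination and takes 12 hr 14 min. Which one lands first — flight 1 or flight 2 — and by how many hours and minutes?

the first, by 21 hours 48 minutes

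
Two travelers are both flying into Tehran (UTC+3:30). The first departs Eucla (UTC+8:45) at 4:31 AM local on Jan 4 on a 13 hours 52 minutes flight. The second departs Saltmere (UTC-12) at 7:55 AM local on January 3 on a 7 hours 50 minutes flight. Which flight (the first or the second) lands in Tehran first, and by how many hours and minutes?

the second, by 5 hours 53 minutes

Flight 1 in UTC: 4:31 AM − 8:45 = 7:46 PM on Jan 3.
+13 hours 52 minutes → arrive 9:38 AM UTC on Jan 4.
Flight 2 in UTC: 7:55 AM + 12:00 = 7:55 PM on Jan 3.
+7 hours 50 minutes → arrive 3:45 AM UTC on Jan 4.
Flight 2 lands earlier by 5 hours 53 minutes.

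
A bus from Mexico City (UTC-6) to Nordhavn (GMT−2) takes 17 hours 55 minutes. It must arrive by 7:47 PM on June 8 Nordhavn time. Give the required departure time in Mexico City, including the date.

Target arrival in UTC: 7:47 PM + 2:00 = 9:47 PM on Jun 8.
Subtract 17 hours and 55 minutes → departure 3:52 AM UTC on Jun 8.
Mexico City is UTC−6:00: 3:52 AM − 6:00 = 9:52 PM on Jun 7.

9:52 PM on June 7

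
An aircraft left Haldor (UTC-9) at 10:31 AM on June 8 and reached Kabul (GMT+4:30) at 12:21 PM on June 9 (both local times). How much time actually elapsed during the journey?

Departure in UTC: 10:31 AM + 9:00 = 7:31 PM on Jun 8.
Arrival in UTC: 12:21 PM − 4:30 = 7:51 AM on Jun 9.
Elapsed = 7:51 AM − 7:31 PM (+1 day) = 12 hours 20 minutes.

12 hours 20 minutes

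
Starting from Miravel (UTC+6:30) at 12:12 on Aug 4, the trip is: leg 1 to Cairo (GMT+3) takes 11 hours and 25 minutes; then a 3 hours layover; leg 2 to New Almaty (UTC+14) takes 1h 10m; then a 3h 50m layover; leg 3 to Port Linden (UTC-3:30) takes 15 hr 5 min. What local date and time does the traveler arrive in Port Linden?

Convert departure to UTC: 12:12 − 6:30 = 05:42 UTC on Aug 4.
Add 11 hours and 25 minutes leg 1 → 17:07 UTC.
Add 3 hours layover in Cairo → 20:07 UTC.
Add 1 hour 10 minutes leg 2 → 21:17 UTC.
Add 3 hours 50 minutes layover in New Almaty → 01:07 UTC (Aug 5).
Add 15 hours 5 minutes leg 3 → 16:12 UTC.
Port Linden is UTC−3:30, so local arrival = 16:12 − 3:30 = 12:42 on Aug 5.

12:42 on August 5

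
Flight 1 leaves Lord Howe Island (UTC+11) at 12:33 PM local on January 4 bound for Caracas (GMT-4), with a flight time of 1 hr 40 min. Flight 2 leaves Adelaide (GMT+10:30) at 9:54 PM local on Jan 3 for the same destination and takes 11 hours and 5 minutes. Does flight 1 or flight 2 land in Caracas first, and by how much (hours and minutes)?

the second, by 4 hours 44 minutes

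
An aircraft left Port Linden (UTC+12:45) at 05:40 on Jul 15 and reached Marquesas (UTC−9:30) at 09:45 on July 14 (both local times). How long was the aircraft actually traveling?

Departure in UTC: 05:40 − 12:45 = 16:55 on Jul 14.
Arrival in UTC: 09:45 + 9:30 = 19:15 on Jul 14.
Elapsed = 19:15 − 16:55 = 2 hours 20 minutes.

2 hours 20 minutes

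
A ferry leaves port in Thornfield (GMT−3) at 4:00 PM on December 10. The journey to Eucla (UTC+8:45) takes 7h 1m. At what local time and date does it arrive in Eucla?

Eucla is 11:45 ahead of Thornfield.
After 7 hours and 1 minute it is 11:01 PM in Thornfield.
Shift by the zone difference: 11:01 PM + 11:45 = 10:46 AM on Dec 11 in Eucla.

10:46 AM on Dec 11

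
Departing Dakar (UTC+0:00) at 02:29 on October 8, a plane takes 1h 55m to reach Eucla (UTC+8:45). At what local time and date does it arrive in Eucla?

Eucla is 8:45 ahead of Dakar.
After 1 hour and 55 minutes it is 04:24 in Dakar.
Shift by the zone difference: 04:24 + 8:45 = 13:09 on Oct 8 in Eucla.

13:09 on October 8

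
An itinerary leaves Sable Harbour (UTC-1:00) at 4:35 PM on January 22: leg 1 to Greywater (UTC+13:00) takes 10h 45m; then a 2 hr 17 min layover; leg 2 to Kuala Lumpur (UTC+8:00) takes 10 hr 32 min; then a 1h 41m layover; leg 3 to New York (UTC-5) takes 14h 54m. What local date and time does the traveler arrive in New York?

Convert departure to UTC: 4:35 PM + 1:00 = 5:35 PM UTC on Jan 22.
Add 10 hours 45 minutes leg 1 → 4:20 AM UTC (Jan 23).
Add 2 hours 17 minutes layover in Greywater → 6:37 AM UTC.
Add 10 hours 32 minutes leg 2 → 5:09 PM UTC.
Add 1 hour and 41 minutes layover in Kuala Lumpur → 6:50 PM UTC.
Add 14 hours 54 minutes leg 3 → 9:44 AM UTC (Jan 24).
New York is UTC−5:00, so local arrival = 9:44 AM − 5:00 = 4:44 AM on Jan 24.

4:44 AM on January 24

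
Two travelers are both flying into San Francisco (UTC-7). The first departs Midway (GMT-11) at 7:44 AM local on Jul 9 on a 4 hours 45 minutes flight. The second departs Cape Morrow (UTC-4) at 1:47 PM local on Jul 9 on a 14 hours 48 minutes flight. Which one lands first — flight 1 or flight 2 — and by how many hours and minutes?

Flight 1 in UTC: 7:44 AM + 11:00 = 6:44 PM on Jul 9.
+4 hours and 45 minutes → arrive 11:29 PM UTC on Jul 9.
Flight 2 in UTC: 1:47 PM + 4:00 = 5:47 PM on Jul 9.
+14 hours 48 minutes → arrive 8:35 AM UTC on Jul 10.
Flight 1 lands earlier by 9 hours 6 minutes.

the first, by 9 hours 6 minutes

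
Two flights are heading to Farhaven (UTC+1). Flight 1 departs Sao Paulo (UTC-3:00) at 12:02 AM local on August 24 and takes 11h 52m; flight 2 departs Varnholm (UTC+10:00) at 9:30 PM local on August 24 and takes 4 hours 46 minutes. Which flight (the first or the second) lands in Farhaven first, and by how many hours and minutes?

the first, by 1 hour 22 minutes

Flight 1 in UTC: 12:02 AM + 3:00 = 3:02 AM on Aug 24.
+11 hours and 52 minutes → arrive 2:54 PM UTC on Aug 24.
Flight 2 in UTC: 9:30 PM − 10:00 = 11:30 AM on Aug 24.
+4 hours 46 minutes → arrive 4:16 PM UTC on Aug 24.
Flight 1 lands earlier by 1 hour 22 minutes.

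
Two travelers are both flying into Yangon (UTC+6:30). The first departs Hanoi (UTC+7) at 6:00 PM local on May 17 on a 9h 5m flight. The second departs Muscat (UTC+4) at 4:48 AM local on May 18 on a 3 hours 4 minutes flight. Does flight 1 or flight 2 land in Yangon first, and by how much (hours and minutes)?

Flight 1 in UTC: 6:00 PM − 7:00 = 11:00 AM on May 17.
+9 hours 5 minutes → arrive 8:05 PM UTC on May 17.
Flight 2 in UTC: 4:48 AM − 4:00 = 12:48 AM on May 18.
+3 hours and 4 minutes → arrive 3:52 AM UTC on May 18.
Flight 1 lands earlier by 7 hours 47 minutes.

the first, by 7 hours 47 minutes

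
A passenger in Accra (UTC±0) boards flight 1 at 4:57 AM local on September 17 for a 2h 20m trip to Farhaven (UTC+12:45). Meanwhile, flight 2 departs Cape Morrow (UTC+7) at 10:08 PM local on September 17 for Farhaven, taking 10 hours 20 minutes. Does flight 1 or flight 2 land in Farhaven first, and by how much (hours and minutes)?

the first, by 18 hours 11 minutes

Flight 1 departs at 4:57 AM UTC (Sep 17).
+2 hours and 20 minutes → arrive 7:17 AM UTC on Sep 17.
Flight 2 in UTC: 10:08 PM − 7:00 = 3:08 PM on Sep 17.
+10 hours 20 minutes → arrive 1:28 AM UTC on Sep 18.
Flight 1 lands earlier by 18 hours 11 minutes.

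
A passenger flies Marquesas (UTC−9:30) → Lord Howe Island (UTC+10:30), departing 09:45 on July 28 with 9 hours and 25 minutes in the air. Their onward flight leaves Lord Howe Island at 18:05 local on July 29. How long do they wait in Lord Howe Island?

2 hours 55 minutes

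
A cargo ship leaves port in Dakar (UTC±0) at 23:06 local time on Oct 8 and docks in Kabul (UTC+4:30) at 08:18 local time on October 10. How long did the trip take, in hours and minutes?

28 hours 42 minutes

Departure is already UTC: 23:06 on Oct 8.
Arrival in UTC: 08:18 − 4:30 = 03:48 on Oct 10.
Elapsed = 03:48 − 23:06 (+2 days) = 28 hours 42 minutes.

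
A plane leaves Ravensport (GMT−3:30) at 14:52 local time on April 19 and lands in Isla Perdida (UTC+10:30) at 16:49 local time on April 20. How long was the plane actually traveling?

11 hours 57 minutes

Departure in UTC: 14:52 + 3:30 = 18:22 on Apr 19.
Arrival in UTC: 16:49 − 10:30 = 06:19 on Apr 20.
Elapsed = 06:19 − 18:22 (+1 day) = 11 hours 57 minutes.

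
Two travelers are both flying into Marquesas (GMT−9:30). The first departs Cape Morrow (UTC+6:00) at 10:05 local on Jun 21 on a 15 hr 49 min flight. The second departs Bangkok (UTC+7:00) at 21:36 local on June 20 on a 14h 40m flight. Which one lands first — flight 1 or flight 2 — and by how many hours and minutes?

the second, by 14 hours 38 minutes

Flight 1 in UTC: 10:05 − 6:00 = 04:05 on Jun 21.
+15 hours and 49 minutes → arrive 19:54 UTC on Jun 21.
Flight 2 in UTC: 21:36 − 7:00 = 14:36 on Jun 20.
+14 hours 40 minutes → arrive 05:16 UTC on Jun 21.
Flight 2 lands earlier by 14 hours 38 minutes.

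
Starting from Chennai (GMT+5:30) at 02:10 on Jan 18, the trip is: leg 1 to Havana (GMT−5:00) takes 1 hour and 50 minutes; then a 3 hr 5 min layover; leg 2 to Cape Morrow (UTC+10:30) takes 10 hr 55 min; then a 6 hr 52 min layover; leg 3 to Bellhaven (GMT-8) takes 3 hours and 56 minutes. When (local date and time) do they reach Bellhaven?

Convert departure to UTC: 02:10 − 5:30 = 20:40 UTC on Jan 17.
Add 1 hour 50 minutes leg 1 → 22:30 UTC.
Add 3 hours and 5 minutes layover in Havana → 01:35 UTC (Jan 18).
Add 10 hours 55 minutes leg 2 → 12:30 UTC.
Add 6 hours 52 minutes layover in Cape Morrow → 19:22 UTC.
Add 3 hours 56 minutes leg 3 → 23:18 UTC.
Bellhaven is UTC−8:00, so local arrival = 23:18 − 8:00 = 15:18 on Jan 18.

15:18 on January 18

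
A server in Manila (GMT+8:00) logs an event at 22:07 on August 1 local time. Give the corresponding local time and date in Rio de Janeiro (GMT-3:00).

In UTC: 22:07 − 8:00 = 14:07 on Aug 1.
Rio de Janeiro is UTC−3:00: 14:07 − 3:00 = 11:07 on Aug 1.

11:07 on August 1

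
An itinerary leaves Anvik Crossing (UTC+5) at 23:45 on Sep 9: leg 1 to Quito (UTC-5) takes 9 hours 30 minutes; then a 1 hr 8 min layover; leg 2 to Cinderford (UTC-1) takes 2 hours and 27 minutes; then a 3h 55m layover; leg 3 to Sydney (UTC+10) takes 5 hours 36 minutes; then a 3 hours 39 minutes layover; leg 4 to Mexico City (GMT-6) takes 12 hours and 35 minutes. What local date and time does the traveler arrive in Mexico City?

03:35 on September 11

Convert departure to UTC: 23:45 − 5:00 = 18:45 UTC on Sep 9.
Add 9 hours and 30 minutes leg 1 → 04:15 UTC (Sep 10).
Add 1 hour and 8 minutes layover in Quito → 05:23 UTC.
Add 2 hours 27 minutes leg 2 → 07:50 UTC.
Add 3 hours 55 minutes layover in Cinderford → 11:45 UTC.
Add 5 hours 36 minutes leg 3 → 17:21 UTC.
Add 3 hours 39 minutes layover in Sydney → 21:00 UTC.
Add 12 hours and 35 minutes leg 4 → 09:35 UTC (Sep 11).
Mexico City is UTC−6:00, so local arrival = 09:35 − 6:00 = 03:35 on Sep 11.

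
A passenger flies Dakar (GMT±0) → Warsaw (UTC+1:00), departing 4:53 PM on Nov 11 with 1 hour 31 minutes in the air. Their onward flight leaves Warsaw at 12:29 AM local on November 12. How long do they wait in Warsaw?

5 hours 5 minutes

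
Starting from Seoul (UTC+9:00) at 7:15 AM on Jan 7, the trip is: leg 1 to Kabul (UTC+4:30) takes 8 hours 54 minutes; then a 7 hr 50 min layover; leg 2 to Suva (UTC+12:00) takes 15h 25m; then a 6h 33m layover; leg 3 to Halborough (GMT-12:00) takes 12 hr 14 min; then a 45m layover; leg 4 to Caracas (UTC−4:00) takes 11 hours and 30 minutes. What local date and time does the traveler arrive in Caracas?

9:26 AM on Jan 9

Convert departure to UTC: 7:15 AM − 9:00 = 10:15 PM UTC on Jan 6.
Add 8 hours and 54 minutes leg 1 → 7:09 AM UTC (Jan 7).
Add 7 hours and 50 minutes layover in Kabul → 2:59 PM UTC.
Add 15 hours 25 minutes leg 2 → 6:24 AM UTC (Jan 8).
Add 6 hours 33 minutes layover in Suva → 12:57 PM UTC.
Add 12 hours 14 minutes leg 3 → 1:11 AM UTC (Jan 9).
Add 45 minutes layover in Halborough → 1:56 AM UTC.
Add 11 hours and 30 minutes leg 4 → 1:26 PM UTC.
Caracas is UTC−4:00, so local arrival = 1:26 PM − 4:00 = 9:26 AM on Jan 9.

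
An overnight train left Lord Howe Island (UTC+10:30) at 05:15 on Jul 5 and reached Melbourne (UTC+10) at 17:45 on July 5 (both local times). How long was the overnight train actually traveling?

13 hours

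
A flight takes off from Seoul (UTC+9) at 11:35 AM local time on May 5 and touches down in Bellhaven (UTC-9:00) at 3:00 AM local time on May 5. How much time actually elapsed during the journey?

9 hours 25 minutes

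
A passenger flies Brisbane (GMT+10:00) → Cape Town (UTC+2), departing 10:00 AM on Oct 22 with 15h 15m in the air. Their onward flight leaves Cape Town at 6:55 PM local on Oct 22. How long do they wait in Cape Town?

Convert departure to UTC: 10:00 AM − 10:00 = 12:00 AM UTC on Oct 22.
Add 15 hours and 15 minutes flight time → 3:15 PM UTC.
Cape Town is UTC+2:00, so local arrival = 3:15 PM + 2:00 = 5:15 PM on Oct 22.
Layover = 6:55 PM − 5:15 PM = 1 hour 40 minutes.

1 hour 40 minutes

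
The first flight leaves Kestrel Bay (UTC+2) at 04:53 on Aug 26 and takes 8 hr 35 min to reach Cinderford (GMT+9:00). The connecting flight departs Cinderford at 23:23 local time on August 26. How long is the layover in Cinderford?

Convert departure to UTC: 04:53 − 2:00 = 02:53 UTC on Aug 26.
Add 8 hours 35 minutes flight time → 11:28 UTC.
Cinderford is UTC+9:00, so local arrival = 11:28 + 9:00 = 20:28 on Aug 26.
Layover = 23:23 − 20:28 = 2 hours 55 minutes.

2 hours 55 minutes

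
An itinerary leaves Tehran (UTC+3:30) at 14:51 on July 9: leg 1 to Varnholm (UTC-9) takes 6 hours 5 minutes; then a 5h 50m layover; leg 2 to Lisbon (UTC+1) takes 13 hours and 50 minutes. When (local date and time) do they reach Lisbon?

14:06 on Jul 10

Convert departure to UTC: 14:51 − 3:30 = 11:21 UTC on Jul 9.
Add 6 hours 5 minutes leg 1 → 17:26 UTC.
Add 5 hours and 50 minutes layover in Varnholm → 23:16 UTC.
Add 13 hours 50 minutes leg 2 → 13:06 UTC (Jul 10).
Lisbon is UTC+1:00, so local arrival = 13:06 + 1:00 = 14:06 on Jul 10.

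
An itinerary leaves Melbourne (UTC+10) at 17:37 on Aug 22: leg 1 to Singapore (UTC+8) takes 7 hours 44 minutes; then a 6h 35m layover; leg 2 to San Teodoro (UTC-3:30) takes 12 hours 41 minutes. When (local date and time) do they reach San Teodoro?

07:07 on August 23

Convert departure to UTC: 17:37 − 10:00 = 07:37 UTC on Aug 22.
Add 7 hours 44 minutes leg 1 → 15:21 UTC.
Add 6 hours 35 minutes layover in Singapore → 21:56 UTC.
Add 12 hours and 41 minutes leg 2 → 10:37 UTC (Aug 23).
San Teodoro is UTC−3:30, so local arrival = 10:37 − 3:30 = 07:07 on Aug 23.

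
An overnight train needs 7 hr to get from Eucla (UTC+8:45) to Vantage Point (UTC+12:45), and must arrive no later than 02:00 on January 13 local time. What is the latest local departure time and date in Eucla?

Target arrival in UTC: 02:00 − 12:45 = 13:15 on Jan 12.
Subtract 7 hours → departure 06:15 UTC on Jan 12.
Eucla is UTC+8:45: 06:15 + 8:45 = 15:00 on Jan 12.

15:00 on Jan 12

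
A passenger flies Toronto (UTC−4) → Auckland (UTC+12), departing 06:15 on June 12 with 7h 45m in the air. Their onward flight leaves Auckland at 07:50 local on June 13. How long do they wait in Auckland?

Convert departure to UTC: 06:15 + 4:00 = 10:15 UTC on Jun 12.
Add 7 hours and 45 minutes flight time → 18:00 UTC.
Auckland is UTC+12:00, so local arrival = 18:00 + 12:00 = 06:00 on Jun 13.
Layover = 07:50 − 06:00 = 1 hour 50 minutes.

1 hour 50 minutes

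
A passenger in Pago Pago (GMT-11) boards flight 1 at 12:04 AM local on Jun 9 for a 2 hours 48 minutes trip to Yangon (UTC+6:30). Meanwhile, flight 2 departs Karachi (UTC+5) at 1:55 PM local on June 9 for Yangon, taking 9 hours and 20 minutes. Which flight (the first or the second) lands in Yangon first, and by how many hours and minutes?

the first, by 4 hours 23 minutes

Flight 1 in UTC: 12:04 AM + 11:00 = 11:04 AM on Jun 9.
+2 hours and 48 minutes → arrive 1:52 PM UTC on Jun 9.
Flight 2 in UTC: 1:55 PM − 5:00 = 8:55 AM on Jun 9.
+9 hours 20 minutes → arrive 6:15 PM UTC on Jun 9.
Flight 1 lands earlier by 4 hours 23 minutes.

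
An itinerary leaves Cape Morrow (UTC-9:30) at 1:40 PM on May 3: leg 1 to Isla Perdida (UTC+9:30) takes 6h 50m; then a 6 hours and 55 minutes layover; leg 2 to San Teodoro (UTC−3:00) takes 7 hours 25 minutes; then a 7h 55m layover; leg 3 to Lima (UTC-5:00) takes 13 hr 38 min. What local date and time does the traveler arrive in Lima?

12:53 PM on May 5

Convert departure to UTC: 1:40 PM + 9:30 = 11:10 PM UTC on May 3.
Add 6 hours 50 minutes leg 1 → 6:00 AM UTC (May 4).
Add 6 hours and 55 minutes layover in Isla Perdida → 12:55 PM UTC.
Add 7 hours 25 minutes leg 2 → 8:20 PM UTC.
Add 7 hours and 55 minutes layover in San Teodoro → 4:15 AM UTC (May 5).
Add 13 hours 38 minutes leg 3 → 5:53 PM UTC.
Lima is UTC−5:00, so local arrival = 5:53 PM − 5:00 = 12:53 PM on May 5.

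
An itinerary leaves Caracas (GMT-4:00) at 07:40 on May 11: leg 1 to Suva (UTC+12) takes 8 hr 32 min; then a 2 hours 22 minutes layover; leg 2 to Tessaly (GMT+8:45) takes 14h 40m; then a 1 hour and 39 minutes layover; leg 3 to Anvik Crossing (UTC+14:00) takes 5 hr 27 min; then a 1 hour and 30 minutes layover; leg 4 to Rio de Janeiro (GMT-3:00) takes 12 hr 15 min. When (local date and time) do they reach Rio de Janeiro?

07:05 on May 13

Convert departure to UTC: 07:40 + 4:00 = 11:40 UTC on May 11.
Add 8 hours 32 minutes leg 1 → 20:12 UTC.
Add 2 hours and 22 minutes layover in Suva → 22:34 UTC.
Add 14 hours and 40 minutes leg 2 → 13:14 UTC (May 12).
Add 1 hour 39 minutes layover in Tessaly → 14:53 UTC.
Add 5 hours 27 minutes leg 3 → 20:20 UTC.
Add 1 hour 30 minutes layover in Anvik Crossing → 21:50 UTC.
Add 12 hours and 15 minutes leg 4 → 10:05 UTC (May 13).
Rio de Janeiro is UTC−3:00, so local arrival = 10:05 − 3:00 = 07:05 on May 13.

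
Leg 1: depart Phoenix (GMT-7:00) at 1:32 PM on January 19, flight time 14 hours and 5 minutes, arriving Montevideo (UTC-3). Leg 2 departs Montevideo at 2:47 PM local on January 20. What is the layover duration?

Convert departure to UTC: 1:32 PM + 7:00 = 8:32 PM UTC on Jan 19.
Add 14 hours and 5 minutes flight time → 10:37 AM UTC (Jan 20).
Montevideo is UTC−3:00, so local arrival = 10:37 AM − 3:00 = 7:37 AM on Jan 20.
Layover = 2:47 PM − 7:37 AM = 7 hours 10 minutes.

7 hours 10 minutes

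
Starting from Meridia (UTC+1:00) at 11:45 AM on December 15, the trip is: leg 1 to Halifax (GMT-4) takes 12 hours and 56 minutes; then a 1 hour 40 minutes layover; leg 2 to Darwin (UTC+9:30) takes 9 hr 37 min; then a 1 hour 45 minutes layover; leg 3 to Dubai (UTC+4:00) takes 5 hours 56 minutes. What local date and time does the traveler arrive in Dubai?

10:39 PM on Dec 16

Convert departure to UTC: 11:45 AM − 1:00 = 10:45 AM UTC on Dec 15.
Add 12 hours 56 minutes leg 1 → 11:41 PM UTC.
Add 1 hour 40 minutes layover in Halifax → 1:21 AM UTC (Dec 16).
Add 9 hours 37 minutes leg 2 → 10:58 AM UTC.
Add 1 hour 45 minutes layover in Darwin → 12:43 PM UTC.
Add 5 hours 56 minutes leg 3 → 6:39 PM UTC.
Dubai is UTC+4:00, so local arrival = 6:39 PM + 4:00 = 10:39 PM on Dec 16.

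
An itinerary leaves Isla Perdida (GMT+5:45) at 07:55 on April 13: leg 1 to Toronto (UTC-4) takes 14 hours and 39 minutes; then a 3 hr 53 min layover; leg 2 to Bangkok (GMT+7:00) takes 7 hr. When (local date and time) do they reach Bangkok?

Convert departure to UTC: 07:55 − 5:45 = 02:10 UTC on Apr 13.
Add 14 hours and 39 minutes leg 1 → 16:49 UTC.
Add 3 hours and 53 minutes layover in Toronto → 20:42 UTC.
Add 7 hours leg 2 → 03:42 UTC (Apr 14).
Bangkok is UTC+7:00, so local arrival = 03:42 + 7:00 = 10:42 on Apr 14.

10:42 on Apr 14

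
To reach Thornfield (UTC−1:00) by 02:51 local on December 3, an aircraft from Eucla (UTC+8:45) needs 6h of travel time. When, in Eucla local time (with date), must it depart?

06:36 on December 3

Target arrival in UTC: 02:51 + 1:00 = 03:51 on Dec 3.
Subtract 6 hours → departure 21:51 UTC on Dec 2.
Eucla is UTC+8:45: 21:51 + 8:45 = 06:36 on Dec 3.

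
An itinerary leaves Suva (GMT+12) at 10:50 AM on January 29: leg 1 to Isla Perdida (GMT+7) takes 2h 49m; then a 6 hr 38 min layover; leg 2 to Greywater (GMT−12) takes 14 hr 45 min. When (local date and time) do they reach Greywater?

11:02 AM on January 29

Convert departure to UTC: 10:50 AM − 12:00 = 10:50 PM UTC on Jan 28.
Add 2 hours 49 minutes leg 1 → 1:39 AM UTC (Jan 29).
Add 6 hours 38 minutes layover in Isla Perdida → 8:17 AM UTC.
Add 14 hours and 45 minutes leg 2 → 11:02 PM UTC.
Greywater is UTC−12:00, so local arrival = 11:02 PM − 12:00 = 11:02 AM on Jan 29.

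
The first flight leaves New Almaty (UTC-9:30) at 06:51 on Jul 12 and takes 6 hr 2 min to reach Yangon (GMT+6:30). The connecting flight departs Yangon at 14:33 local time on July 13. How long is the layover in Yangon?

Convert departure to UTC: 06:51 + 9:30 = 16:21 UTC on Jul 12.
Add 6 hours 2 minutes flight time → 22:23 UTC.
Yangon is UTC+6:30, so local arrival = 22:23 + 6:30 = 04:53 on Jul 13.
Layover = 14:33 − 04:53 = 9 hours 40 minutes.

9 hours 40 minutes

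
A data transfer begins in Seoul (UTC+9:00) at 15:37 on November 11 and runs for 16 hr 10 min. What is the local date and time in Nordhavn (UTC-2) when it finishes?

Convert start to UTC: 15:37 − 9:00 = 06:37 UTC on Nov 11.
Add 16 hours 10 minutes duration → 22:47 UTC.
Nordhavn is UTC−2:00, so local end time = 22:47 − 2:00 = 20:47 on Nov 11.

20:47 on Nov 11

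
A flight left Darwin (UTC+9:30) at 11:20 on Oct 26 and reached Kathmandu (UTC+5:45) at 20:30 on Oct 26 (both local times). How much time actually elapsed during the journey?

Departure in UTC: 11:20 − 9:30 = 01:50 on Oct 26.
Arrival in UTC: 20:30 − 5:45 = 14:45 on Oct 26.
Elapsed = 14:45 − 01:50 = 12 hours 55 minutes.

12 hours 55 minutes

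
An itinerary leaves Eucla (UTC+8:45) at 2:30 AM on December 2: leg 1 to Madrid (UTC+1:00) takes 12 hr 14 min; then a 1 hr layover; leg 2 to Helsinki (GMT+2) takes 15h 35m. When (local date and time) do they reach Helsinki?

12:34 AM on December 3

Convert departure to UTC: 2:30 AM − 8:45 = 5:45 PM UTC on Dec 1.
Add 12 hours 14 minutes leg 1 → 5:59 AM UTC (Dec 2).
Add 1 hour layover in Madrid → 6:59 AM UTC.
Add 15 hours and 35 minutes leg 2 → 10:34 PM UTC.
Helsinki is UTC+2:00, so local arrival = 10:34 PM + 2:00 = 12:34 AM on Dec 3.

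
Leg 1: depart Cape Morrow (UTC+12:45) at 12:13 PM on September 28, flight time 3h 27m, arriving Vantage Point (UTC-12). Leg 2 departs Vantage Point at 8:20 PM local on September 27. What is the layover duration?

5 hours 25 minutes

Convert departure to UTC: 12:13 PM − 12:45 = 11:28 PM UTC on Sep 27.
Add 3 hours 27 minutes flight time → 2:55 AM UTC (Sep 28).
Vantage Point is UTC−12:00, so local arrival = 2:55 AM − 12:00 = 2:55 PM on Sep 27.
Layover = 8:20 PM − 2:55 PM = 5 hours 25 minutes.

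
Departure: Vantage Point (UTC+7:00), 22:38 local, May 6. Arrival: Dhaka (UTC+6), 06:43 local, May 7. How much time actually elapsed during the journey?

9 hours 5 minutes

Departure in UTC: 22:38 − 7:00 = 15:38 on May 6.
Arrival in UTC: 06:43 − 6:00 = 00:43 on May 7.
Elapsed = 00:43 − 15:38 (+1 day) = 9 hours 5 minutes.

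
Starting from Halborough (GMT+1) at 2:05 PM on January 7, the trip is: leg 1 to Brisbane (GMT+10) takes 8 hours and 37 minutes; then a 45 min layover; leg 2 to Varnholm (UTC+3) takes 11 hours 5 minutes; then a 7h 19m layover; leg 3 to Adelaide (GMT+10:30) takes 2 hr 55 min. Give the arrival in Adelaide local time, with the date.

Convert departure to UTC: 2:05 PM − 1:00 = 1:05 PM UTC on Jan 7.
Add 8 hours 37 minutes leg 1 → 9:42 PM UTC.
Add 45 minutes layover in Brisbane → 10:27 PM UTC.
Add 11 hours and 5 minutes leg 2 → 9:32 AM UTC (Jan 8).
Add 7 hours 19 minutes layover in Varnholm → 4:51 PM UTC.
Add 2 hours 55 minutes leg 3 → 7:46 PM UTC.
Adelaide is UTC+10:30, so local arrival = 7:46 PM + 10:30 = 6:16 AM on Jan 9.

6:16 AM on January 9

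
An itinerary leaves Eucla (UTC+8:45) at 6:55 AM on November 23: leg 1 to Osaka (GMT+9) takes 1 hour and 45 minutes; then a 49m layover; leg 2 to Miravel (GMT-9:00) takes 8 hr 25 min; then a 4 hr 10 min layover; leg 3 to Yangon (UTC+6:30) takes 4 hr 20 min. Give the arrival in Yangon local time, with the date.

12:09 AM on November 24

Convert departure to UTC: 6:55 AM − 8:45 = 10:10 PM UTC on Nov 22.
Add 1 hour 45 minutes leg 1 → 11:55 PM UTC.
Add 49 minutes layover in Osaka → 12:44 AM UTC (Nov 23).
Add 8 hours 25 minutes leg 2 → 9:09 AM UTC.
Add 4 hours and 10 minutes layover in Miravel → 1:19 PM UTC.
Add 4 hours and 20 minutes leg 3 → 5:39 PM UTC.
Yangon is UTC+6:30, so local arrival = 5:39 PM + 6:30 = 12:09 AM on Nov 24.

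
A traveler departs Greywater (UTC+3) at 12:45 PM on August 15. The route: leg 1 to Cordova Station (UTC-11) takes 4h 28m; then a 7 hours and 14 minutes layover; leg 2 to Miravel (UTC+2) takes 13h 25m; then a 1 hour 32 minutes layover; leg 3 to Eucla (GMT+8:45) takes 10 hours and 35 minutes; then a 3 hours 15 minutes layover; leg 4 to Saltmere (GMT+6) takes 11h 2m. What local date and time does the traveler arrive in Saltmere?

7:16 PM on August 17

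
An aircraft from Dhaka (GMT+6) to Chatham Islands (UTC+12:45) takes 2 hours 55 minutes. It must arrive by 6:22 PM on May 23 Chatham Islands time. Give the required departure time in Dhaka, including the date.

8:42 AM on May 23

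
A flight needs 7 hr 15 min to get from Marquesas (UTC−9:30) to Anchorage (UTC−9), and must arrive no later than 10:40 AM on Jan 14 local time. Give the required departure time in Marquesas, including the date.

Target arrival in UTC: 10:40 AM + 9:00 = 7:40 PM on Jan 14.
Subtract 7 hours 15 minutes → departure 12:25 PM UTC on Jan 14.
Marquesas is UTC−9:30: 12:25 PM − 9:30 = 2:55 AM on Jan 14.

2:55 AM on January 14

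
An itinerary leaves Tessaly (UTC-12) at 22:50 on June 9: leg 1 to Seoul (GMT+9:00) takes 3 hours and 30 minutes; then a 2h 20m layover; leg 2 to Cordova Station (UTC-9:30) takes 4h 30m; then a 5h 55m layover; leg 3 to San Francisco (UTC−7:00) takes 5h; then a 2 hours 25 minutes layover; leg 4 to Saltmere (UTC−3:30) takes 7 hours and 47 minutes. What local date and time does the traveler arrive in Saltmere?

Convert departure to UTC: 22:50 + 12:00 = 10:50 UTC on Jun 10.
Add 3 hours 30 minutes leg 1 → 14:20 UTC.
Add 2 hours 20 minutes layover in Seoul → 16:40 UTC.
Add 4 hours 30 minutes leg 2 → 21:10 UTC.
Add 5 hours 55 minutes layover in Cordova Station → 03:05 UTC (Jun 11).
Add 5 hours leg 3 → 08:05 UTC.
Add 2 hours and 25 minutes layover in San Francisco → 10:30 UTC.
Add 7 hours 47 minutes leg 4 → 18:17 UTC.
Saltmere is UTC−3:30, so local arrival = 18:17 − 3:30 = 14:47 on Jun 11.

14:47 on June 11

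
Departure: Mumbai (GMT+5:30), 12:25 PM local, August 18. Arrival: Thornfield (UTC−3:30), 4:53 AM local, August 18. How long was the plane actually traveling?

Departure in UTC: 12:25 PM − 5:30 = 6:55 AM on Aug 18.
Arrival in UTC: 4:53 AM + 3:30 = 8:23 AM on Aug 18.
Elapsed = 8:23 AM − 6:55 AM = 1 hour 28 minutes.

1 hour 28 minutes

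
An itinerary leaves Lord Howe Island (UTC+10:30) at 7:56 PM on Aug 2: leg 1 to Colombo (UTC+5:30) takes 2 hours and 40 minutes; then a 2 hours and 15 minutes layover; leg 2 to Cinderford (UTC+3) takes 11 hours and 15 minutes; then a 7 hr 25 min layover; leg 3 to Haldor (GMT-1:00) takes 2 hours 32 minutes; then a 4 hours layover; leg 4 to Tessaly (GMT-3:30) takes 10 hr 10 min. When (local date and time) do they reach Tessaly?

Convert departure to UTC: 7:56 PM − 10:30 = 9:26 AM UTC on Aug 2.
Add 2 hours and 40 minutes leg 1 → 12:06 PM UTC.
Add 2 hours 15 minutes layover in Colombo → 2:21 PM UTC.
Add 11 hours 15 minutes leg 2 → 1:36 AM UTC (Aug 3).
Add 7 hours 25 minutes layover in Cinderford → 9:01 AM UTC.
Add 2 hours 32 minutes leg 3 → 11:33 AM UTC.
Add 4 hours layover in Haldor → 3:33 PM UTC.
Add 10 hours and 10 minutes leg 4 → 1:43 AM UTC (Aug 4).
Tessaly is UTC−3:30, so local arrival = 1:43 AM − 3:30 = 10:13 PM on Aug 3.

10:13 PM on Aug 3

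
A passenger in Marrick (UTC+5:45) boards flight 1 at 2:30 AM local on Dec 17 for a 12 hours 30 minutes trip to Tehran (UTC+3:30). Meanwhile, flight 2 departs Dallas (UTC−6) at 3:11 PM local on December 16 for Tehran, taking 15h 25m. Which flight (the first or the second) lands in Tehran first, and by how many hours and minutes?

Flight 1 in UTC: 2:30 AM − 5:45 = 8:45 PM on Dec 16.
+12 hours 30 minutes → arrive 9:15 AM UTC on Dec 17.
Flight 2 in UTC: 3:11 PM + 6:00 = 9:11 PM on Dec 16.
+15 hours 25 minutes → arrive 12:36 PM UTC on Dec 17.
Flight 1 lands earlier by 3 hours 21 minutes.

the first, by 3 hours 21 minutes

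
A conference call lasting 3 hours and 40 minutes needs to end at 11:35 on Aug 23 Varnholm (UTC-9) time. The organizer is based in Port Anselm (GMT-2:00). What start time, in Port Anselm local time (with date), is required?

14:55 on Aug 23

Target end time in UTC: 11:35 + 9:00 = 20:35 on Aug 23.
Subtract 3 hours and 40 minutes → start 16:55 UTC on Aug 23.
Port Anselm is UTC−2:00: 16:55 − 2:00 = 14:55 on Aug 23.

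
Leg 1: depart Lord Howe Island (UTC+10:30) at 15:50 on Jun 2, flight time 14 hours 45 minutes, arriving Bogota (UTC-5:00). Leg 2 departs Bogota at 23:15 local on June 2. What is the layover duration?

Convert departure to UTC: 15:50 − 10:30 = 05:20 UTC on Jun 2.
Add 14 hours and 45 minutes flight time → 20:05 UTC.
Bogota is UTC−5:00, so local arrival = 20:05 − 5:00 = 15:05 on Jun 2.
Layover = 23:15 − 15:05 = 8 hours 10 minutes.

8 hours 10 minutes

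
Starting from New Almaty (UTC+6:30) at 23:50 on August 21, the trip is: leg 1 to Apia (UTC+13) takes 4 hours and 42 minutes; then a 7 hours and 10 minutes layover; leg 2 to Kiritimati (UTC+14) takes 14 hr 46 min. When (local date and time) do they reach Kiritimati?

Convert departure to UTC: 23:50 − 6:30 = 17:20 UTC on Aug 21.
Add 4 hours and 42 minutes leg 1 → 22:02 UTC.
Add 7 hours and 10 minutes layover in Apia → 05:12 UTC (Aug 22).
Add 14 hours and 46 minutes leg 2 → 19:58 UTC.
Kiritimati is UTC+14:00, so local arrival = 19:58 + 14:00 = 09:58 on Aug 23.

09:58 on August 23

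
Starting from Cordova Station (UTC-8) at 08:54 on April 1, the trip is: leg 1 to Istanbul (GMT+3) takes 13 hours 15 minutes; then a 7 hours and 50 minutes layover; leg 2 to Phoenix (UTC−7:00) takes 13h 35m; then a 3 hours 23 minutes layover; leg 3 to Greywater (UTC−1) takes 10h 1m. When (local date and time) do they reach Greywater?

15:58 on April 3

Convert departure to UTC: 08:54 + 8:00 = 16:54 UTC on Apr 1.
Add 13 hours and 15 minutes leg 1 → 06:09 UTC (Apr 2).
Add 7 hours and 50 minutes layover in Istanbul → 13:59 UTC.
Add 13 hours and 35 minutes leg 2 → 03:34 UTC (Apr 3).
Add 3 hours 23 minutes layover in Phoenix → 06:57 UTC.
Add 10 hours and 1 minute leg 3 → 16:58 UTC.
Greywater is UTC−1:00, so local arrival = 16:58 − 1:00 = 15:58 on Apr 3.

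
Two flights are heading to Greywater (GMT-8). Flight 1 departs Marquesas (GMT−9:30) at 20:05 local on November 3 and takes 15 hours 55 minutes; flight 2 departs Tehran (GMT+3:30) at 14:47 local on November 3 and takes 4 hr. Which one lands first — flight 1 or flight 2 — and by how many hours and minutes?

Flight 1 in UTC: 20:05 + 9:30 = 05:35 on Nov 4.
+15 hours and 55 minutes → arrive 21:30 UTC on Nov 4.
Flight 2 in UTC: 14:47 − 3:30 = 11:17 on Nov 3.
+4 hours → arrive 15:17 UTC on Nov 3.
Flight 2 lands earlier by 30 hours 13 minutes.

the second, by 30 hours 13 minutes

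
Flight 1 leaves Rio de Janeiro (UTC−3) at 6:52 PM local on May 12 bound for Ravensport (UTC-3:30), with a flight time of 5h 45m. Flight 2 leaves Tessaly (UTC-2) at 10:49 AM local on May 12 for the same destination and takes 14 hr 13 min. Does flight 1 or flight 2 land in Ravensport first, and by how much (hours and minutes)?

Flight 1 in UTC: 6:52 PM + 3:00 = 9:52 PM on May 12.
+5 hours and 45 minutes → arrive 3:37 AM UTC on May 13.
Flight 2 in UTC: 10:49 AM + 2:00 = 12:49 PM on May 12.
+14 hours 13 minutes → arrive 3:02 AM UTC on May 13.
Flight 2 lands earlier by 35 minutes.

the second, by 35 minutes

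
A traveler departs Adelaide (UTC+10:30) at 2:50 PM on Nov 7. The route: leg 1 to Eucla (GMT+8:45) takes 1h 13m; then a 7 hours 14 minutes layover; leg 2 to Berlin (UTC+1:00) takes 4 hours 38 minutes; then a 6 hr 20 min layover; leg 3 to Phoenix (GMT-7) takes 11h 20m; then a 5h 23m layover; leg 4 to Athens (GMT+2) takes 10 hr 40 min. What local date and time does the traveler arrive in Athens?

Convert departure to UTC: 2:50 PM − 10:30 = 4:20 AM UTC on Nov 7.
Add 1 hour 13 minutes leg 1 → 5:33 AM UTC.
Add 7 hours 14 minutes layover in Eucla → 12:47 PM UTC.
Add 4 hours and 38 minutes leg 2 → 5:25 PM UTC.
Add 6 hours 20 minutes layover in Berlin → 11:45 PM UTC.
Add 11 hours 20 minutes leg 3 → 11:05 AM UTC (Nov 8).
Add 5 hours 23 minutes layover in Phoenix → 4:28 PM UTC.
Add 10 hours and 40 minutes leg 4 → 3:08 AM UTC (Nov 9).
Athens is UTC+2:00, so local arrival = 3:08 AM + 2:00 = 5:08 AM on Nov 9.

5:08 AM on November 9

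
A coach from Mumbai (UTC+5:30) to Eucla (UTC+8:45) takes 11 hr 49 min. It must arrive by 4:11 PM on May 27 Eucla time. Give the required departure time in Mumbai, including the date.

Target arrival in UTC: 4:11 PM − 8:45 = 7:26 AM on May 27.
Subtract 11 hours and 49 minutes → departure 7:37 PM UTC on May 26.
Mumbai is UTC+5:30: 7:37 PM + 5:30 = 1:07 AM on May 27.

1:07 AM on May 27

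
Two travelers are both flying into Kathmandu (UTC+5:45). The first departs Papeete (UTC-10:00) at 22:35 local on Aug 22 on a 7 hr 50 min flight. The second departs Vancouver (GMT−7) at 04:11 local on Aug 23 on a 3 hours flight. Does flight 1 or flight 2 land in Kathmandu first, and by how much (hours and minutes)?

the second, by 2 hours 14 minutes

Flight 1 in UTC: 22:35 + 10:00 = 08:35 on Aug 23.
+7 hours and 50 minutes → arrive 16:25 UTC on Aug 23.
Flight 2 in UTC: 04:11 + 7:00 = 11:11 on Aug 23.
+3 hours → arrive 14:11 UTC on Aug 23.
Flight 2 lands earlier by 2 hours 14 minutes.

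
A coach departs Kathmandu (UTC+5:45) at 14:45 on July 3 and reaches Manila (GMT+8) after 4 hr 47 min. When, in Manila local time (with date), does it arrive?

21:47 on Jul 3

Manila is 2:15 ahead of Kathmandu.
After 4 hours and 47 minutes it is 19:32 in Kathmandu.
Shift by the zone difference: 19:32 + 2:15 = 21:47 on Jul 3 in Manila.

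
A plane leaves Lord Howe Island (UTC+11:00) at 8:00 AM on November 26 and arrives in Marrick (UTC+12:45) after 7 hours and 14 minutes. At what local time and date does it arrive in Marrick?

4:59 PM on November 26

Convert departure to UTC: 8:00 AM − 11:00 = 9:00 PM UTC on Nov 25.
Add 7 hours and 14 minutes travel time → 4:14 AM UTC (Nov 26).
Marrick is UTC+12:45, so local arrival = 4:14 AM + 12:45 = 4:59 PM on Nov 26.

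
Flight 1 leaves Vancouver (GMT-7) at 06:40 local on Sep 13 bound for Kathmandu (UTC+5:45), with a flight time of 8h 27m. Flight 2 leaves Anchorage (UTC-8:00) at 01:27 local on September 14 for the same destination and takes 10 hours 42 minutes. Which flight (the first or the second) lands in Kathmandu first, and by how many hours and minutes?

the first, by 22 hours 2 minutes

Flight 1 in UTC: 06:40 + 7:00 = 13:40 on Sep 13.
+8 hours and 27 minutes → arrive 22:07 UTC on Sep 13.
Flight 2 in UTC: 01:27 + 8:00 = 09:27 on Sep 14.
+10 hours 42 minutes → arrive 20:09 UTC on Sep 14.
Flight 1 lands earlier by 22 hours 2 minutes.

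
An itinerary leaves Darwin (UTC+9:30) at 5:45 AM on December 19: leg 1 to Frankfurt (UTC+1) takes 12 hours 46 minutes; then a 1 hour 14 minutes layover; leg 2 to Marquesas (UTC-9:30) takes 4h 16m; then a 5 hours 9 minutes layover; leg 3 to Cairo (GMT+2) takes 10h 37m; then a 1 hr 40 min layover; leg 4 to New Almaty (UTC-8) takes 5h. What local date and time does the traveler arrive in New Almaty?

Convert departure to UTC: 5:45 AM − 9:30 = 8:15 PM UTC on Dec 18.
Add 12 hours 46 minutes leg 1 → 9:01 AM UTC (Dec 19).
Add 1 hour 14 minutes layover in Frankfurt → 10:15 AM UTC.
Add 4 hours 16 minutes leg 2 → 2:31 PM UTC.
Add 5 hours and 9 minutes layover in Marquesas → 7:40 PM UTC.
Add 10 hours and 37 minutes leg 3 → 6:17 AM UTC (Dec 20).
Add 1 hour 40 minutes layover in Cairo → 7:57 AM UTC.
Add 5 hours leg 4 → 12:57 PM UTC.
New Almaty is UTC−8:00, so local arrival = 12:57 PM − 8:00 = 4:57 AM on Dec 20.

4:57 AM on Dec 20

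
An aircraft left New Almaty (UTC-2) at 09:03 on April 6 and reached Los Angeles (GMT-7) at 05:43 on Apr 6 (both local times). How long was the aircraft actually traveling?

1 hour 40 minutes

Departure in UTC: 09:03 + 2:00 = 11:03 on Apr 6.
Arrival in UTC: 05:43 + 7:00 = 12:43 on Apr 6.
Elapsed = 12:43 − 11:03 = 1 hour 40 minutes.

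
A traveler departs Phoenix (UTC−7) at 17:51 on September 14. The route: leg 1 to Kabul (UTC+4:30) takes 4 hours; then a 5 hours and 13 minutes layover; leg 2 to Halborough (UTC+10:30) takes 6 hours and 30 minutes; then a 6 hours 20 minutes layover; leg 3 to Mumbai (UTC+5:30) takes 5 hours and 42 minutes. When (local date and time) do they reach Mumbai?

10:06 on September 16

Convert departure to UTC: 17:51 + 7:00 = 00:51 UTC on Sep 15.
Add 4 hours leg 1 → 04:51 UTC.
Add 5 hours 13 minutes layover in Kabul → 10:04 UTC.
Add 6 hours 30 minutes leg 2 → 16:34 UTC.
Add 6 hours 20 minutes layover in Halborough → 22:54 UTC.
Add 5 hours 42 minutes leg 3 → 04:36 UTC (Sep 16).
Mumbai is UTC+5:30, so local arrival = 04:36 + 5:30 = 10:06 on Sep 16.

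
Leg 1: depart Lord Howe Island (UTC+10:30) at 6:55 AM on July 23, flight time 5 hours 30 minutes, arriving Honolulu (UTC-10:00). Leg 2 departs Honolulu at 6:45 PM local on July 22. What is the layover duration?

2 hours 50 minutes

Convert departure to UTC: 6:55 AM − 10:30 = 8:25 PM UTC on Jul 22.
Add 5 hours and 30 minutes flight time → 1:55 AM UTC (Jul 23).
Honolulu is UTC−10:00, so local arrival = 1:55 AM − 10:00 = 3:55 PM on Jul 22.
Layover = 6:45 PM − 3:55 PM = 2 hours 50 minutes.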